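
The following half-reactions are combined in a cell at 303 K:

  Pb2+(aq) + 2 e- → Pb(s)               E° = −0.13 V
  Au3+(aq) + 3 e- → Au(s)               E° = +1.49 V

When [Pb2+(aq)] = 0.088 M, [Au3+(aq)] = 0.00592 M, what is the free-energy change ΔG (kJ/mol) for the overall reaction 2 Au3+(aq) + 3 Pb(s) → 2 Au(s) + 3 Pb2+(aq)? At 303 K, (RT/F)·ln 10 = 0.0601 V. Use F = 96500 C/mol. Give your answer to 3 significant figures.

The standard cell potential is +1.49 − (−0.13) = +1.62 V, with n = 6 electrons in the balanced equation.
Here Q = [Pb2+(aq)]^3 / [Au3+(aq)]^2 = 19.4 (log Q = 1.289), giving E = +1.62 − (0.0601/6)·(1.289) = +1.6071 V.
ΔG = −nFE = −(6)(96500)(+1.6071) J/mol = −931 kJ/mol.

−931 kJ/mol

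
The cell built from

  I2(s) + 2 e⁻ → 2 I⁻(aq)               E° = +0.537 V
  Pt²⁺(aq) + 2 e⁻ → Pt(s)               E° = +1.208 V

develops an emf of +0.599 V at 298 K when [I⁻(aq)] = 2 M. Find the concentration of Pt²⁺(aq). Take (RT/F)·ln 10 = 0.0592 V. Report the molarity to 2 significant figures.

0.00092 M

With Pt²⁺/Pt at the cathode and I₂/I⁻ at the anode, E°cell = +1.208 − (+0.537) = +0.671 V (n = 2).
From the Nernst equation, log Q = n(E° − E)/0.0592 = 2·(+0.671 − (+0.599))/0.0592 = 2.432.
The balanced reaction is Pt²⁺(aq) + 2 I⁻(aq) → Pt(s) + I2(s), so Q = 1 / ([Pt²⁺(aq)]·[I⁻(aq)]^2).
Isolating [Pt²⁺(aq)] in Q = 10^{2.432} yields log [Pt²⁺(aq)] = −3.034, i.e. 0.00092 M.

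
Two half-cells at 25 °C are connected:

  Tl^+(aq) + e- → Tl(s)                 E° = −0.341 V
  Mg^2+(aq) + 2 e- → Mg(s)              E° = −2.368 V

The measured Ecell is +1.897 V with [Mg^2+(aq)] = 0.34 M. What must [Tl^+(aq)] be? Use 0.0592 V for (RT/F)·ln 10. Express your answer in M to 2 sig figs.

0.0037 M

Tl⁺/Tl is the cathode (higher E°); E°cell = −0.341 − (−2.368) = +2.027 V with n = 2.
Rearranging E = E° − (0.0592/n)·log Q gives log Q = 2(+2.027 − (+1.897))/0.0592 = 4.392.
The balanced reaction is 2 Tl^+(aq) + Mg(s) → 2 Tl(s) + Mg^2+(aq), so Q = [Mg^2+(aq)] / [Tl^+(aq)]^2.
Substituting the known concentrations and solving, log [Tl^+(aq)] = −2.430 and [Tl^+(aq)] = 0.0037 M.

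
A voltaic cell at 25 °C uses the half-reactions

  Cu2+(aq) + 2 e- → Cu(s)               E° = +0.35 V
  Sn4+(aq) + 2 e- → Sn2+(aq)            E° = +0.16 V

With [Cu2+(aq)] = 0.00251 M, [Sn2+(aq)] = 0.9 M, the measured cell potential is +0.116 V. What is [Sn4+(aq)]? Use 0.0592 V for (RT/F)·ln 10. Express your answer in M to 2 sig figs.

0.71 M

With Cu²⁺/Cu at the cathode and Sn⁴⁺/Sn²⁺ at the anode, E°cell = +0.35 − (+0.16) = +0.19 V (n = 2).
Rearranging E = E° − (0.0592/n)·log Q gives log Q = 2(+0.19 − (+0.116))/0.0592 = 2.500.
The balanced reaction is Cu2+(aq) + Sn2+(aq) → Cu(s) + Sn4+(aq), so Q = [Sn4+(aq)] / ([Cu2+(aq)]·[Sn2+(aq)]).
Substituting the known concentrations and solving, log [Sn4+(aq)] = −0.146 and [Sn4+(aq)] = 0.71 M.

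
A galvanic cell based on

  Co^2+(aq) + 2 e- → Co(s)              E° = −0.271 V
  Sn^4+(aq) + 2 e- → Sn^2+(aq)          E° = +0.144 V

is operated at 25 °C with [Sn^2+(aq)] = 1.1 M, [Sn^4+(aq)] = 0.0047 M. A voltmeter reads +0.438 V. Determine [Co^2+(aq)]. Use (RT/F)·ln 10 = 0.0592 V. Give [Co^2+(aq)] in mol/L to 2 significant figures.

The Sn⁴⁺/Sn²⁺ couple has the larger reduction potential, so it is the cathode: E°cell = +0.144 − (−0.271) = +0.415 V and n = 2.
From the Nernst equation, log Q = n(E° − E)/0.0592 = 2·(+0.415 − (+0.438))/0.0592 = −0.777.
The balanced reaction is Sn^4+(aq) + Co(s) → Sn^2+(aq) + Co^2+(aq), so Q = ([Sn^2+(aq)]·[Co^2+(aq)]) / [Sn^4+(aq)].
Substituting the known concentrations and solving, log [Co^2+(aq)] = −3.146 and [Co^2+(aq)] = 0.00071 M.

0.00071 M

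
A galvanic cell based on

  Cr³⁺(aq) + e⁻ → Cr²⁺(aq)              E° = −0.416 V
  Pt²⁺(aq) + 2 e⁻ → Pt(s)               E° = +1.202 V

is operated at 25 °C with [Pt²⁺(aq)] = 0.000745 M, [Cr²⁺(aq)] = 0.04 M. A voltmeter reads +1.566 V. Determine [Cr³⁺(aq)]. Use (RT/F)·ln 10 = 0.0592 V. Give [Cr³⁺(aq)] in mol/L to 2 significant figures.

With Pt²⁺/Pt at the cathode and Cr³⁺/Cr²⁺ at the anode, E°cell = +1.202 − (−0.416) = +1.618 V (n = 2).
Rearranging E = E° − (0.0592/n)·log Q gives log Q = 2(+1.618 − (+1.566))/0.0592 = 1.757.
For Pt²⁺(aq) + 2 Cr²⁺(aq) → Pt(s) + 2 Cr³⁺(aq), the reaction quotient is Q = [Cr³⁺(aq)]^2 / ([Pt²⁺(aq)]·[Cr²⁺(aq)]^2).
Solving for the unknown gives log [Cr³⁺(aq)] = −2.083, so [Cr³⁺(aq)] ≈ 0.0083 M.

0.0083 M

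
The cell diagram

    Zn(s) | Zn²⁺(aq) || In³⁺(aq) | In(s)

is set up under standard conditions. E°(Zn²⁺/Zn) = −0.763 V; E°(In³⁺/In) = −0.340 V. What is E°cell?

+0.423 V

By convention the left-hand electrode in cell notation is the anode (oxidation) and the right-hand electrode is the cathode (reduction).
E°cell = E°(right) − E°(left) = −0.340 − (−0.763) = +0.423 V.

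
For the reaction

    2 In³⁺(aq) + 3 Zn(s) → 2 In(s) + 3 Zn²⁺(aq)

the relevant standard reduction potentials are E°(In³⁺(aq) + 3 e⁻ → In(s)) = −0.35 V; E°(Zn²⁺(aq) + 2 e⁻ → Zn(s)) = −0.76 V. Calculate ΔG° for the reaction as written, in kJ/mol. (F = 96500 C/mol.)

In the reaction as written In³⁺(aq) is reduced, so the In³⁺/In couple is the cathode and Zn²⁺/Zn is the anode.
E°cell = −0.35 − (−0.76) = +0.41 V; balancing electrons gives n = 6.
ΔG° = −nFE°cell = −(6)(96500)(+0.41) J/mol = −237 kJ/mol.

−237 kJ/mol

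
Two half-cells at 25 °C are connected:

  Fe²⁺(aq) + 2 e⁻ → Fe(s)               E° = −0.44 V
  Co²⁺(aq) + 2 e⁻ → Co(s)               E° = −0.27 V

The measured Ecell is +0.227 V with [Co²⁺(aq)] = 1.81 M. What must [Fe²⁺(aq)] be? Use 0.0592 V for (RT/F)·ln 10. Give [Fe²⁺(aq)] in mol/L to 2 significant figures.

0.021 M

Co²⁺/Co is the cathode (higher E°); E°cell = −0.27 − (−0.44) = +0.17 V with n = 2.
Rearranging E = E° − (0.0592/n)·log Q gives log Q = 2(+0.17 − (+0.227))/0.0592 = −1.926.
The balanced reaction is Co²⁺(aq) + Fe(s) → Co(s) + Fe²⁺(aq), so Q = [Fe²⁺(aq)] / [Co²⁺(aq)].
Isolating [Fe²⁺(aq)] in Q = 10^{−1.926} yields log [Fe²⁺(aq)] = −1.668, i.e. 0.021 M.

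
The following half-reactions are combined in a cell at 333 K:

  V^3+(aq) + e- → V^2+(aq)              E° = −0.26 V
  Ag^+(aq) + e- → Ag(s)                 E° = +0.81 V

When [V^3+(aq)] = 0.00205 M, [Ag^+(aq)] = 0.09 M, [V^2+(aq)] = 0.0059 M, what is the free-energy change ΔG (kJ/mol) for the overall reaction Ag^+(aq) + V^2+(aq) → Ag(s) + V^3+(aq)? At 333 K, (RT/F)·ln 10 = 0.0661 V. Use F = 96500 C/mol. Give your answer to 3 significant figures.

−99.5 kJ/mol

With Ag⁺/Ag reduced at the cathode, E°cell = +0.81 − (−0.26) = +1.07 V and n = 1.
The reaction quotient is [V^3+(aq)] / ([Ag^+(aq)]·[V^2+(aq)]) = 3.86; by Nernst, E = +1.07 − (0.0661/1)(0.587) = +1.0312 V.
ΔG = −nFE = −(1)(96500)(+1.0312) J/mol = −99.5 kJ/mol.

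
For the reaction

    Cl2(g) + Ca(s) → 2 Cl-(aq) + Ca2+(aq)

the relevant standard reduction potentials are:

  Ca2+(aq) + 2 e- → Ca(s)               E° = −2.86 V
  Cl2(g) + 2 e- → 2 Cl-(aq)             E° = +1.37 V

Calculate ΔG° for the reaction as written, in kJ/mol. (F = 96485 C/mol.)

In the reaction as written Cl2(g) is reduced, so the Cl₂/Cl⁻ couple is the cathode and Ca²⁺/Ca is the anode.
E°cell = +1.37 − (−2.86) = +4.23 V; balancing electrons gives n = 2.
ΔG° = −nFE°cell = −(2)(96485)(+4.23) J/mol = −816 kJ/mol.

−816 kJ/mol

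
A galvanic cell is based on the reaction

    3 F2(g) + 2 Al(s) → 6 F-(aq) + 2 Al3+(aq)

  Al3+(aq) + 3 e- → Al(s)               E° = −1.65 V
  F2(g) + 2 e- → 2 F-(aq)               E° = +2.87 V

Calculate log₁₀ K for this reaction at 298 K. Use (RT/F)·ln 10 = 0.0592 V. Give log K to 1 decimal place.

The F₂/F⁻ couple is reduced (cathode); E°cell = +2.87 − (−1.65) = +4.52 V with n = 6.
At equilibrium E = 0, so log K = nE°cell / 0.0592 = (6)(+4.52) / 0.0592 = 458.1.

log K = 458.1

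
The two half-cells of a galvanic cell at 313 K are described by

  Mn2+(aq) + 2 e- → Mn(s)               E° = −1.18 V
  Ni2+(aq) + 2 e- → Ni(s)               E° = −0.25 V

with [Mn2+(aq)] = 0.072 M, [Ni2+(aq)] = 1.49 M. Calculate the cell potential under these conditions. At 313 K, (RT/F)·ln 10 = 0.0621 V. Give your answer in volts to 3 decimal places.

+0.971 V

Ni²⁺/Ni is reduced (cathode, E° = −0.25 V) and Mn²⁺/Mn is oxidized (anode).
E°cell = E°cat − E°an = −0.25 − (−1.18) = +0.93 V; n = 2.
For the overall reaction Ni2+(aq) + Mn(s) → Ni(s) + Mn2+(aq), Q = [Mn2+(aq)] / [Ni2+(aq)] = 0.0483, giving log Q = −1.316.
Applying E = E° − (RT ln10/nF)·log Q gives +0.93 − (0.0621/2)(−1.316) = +0.971 V.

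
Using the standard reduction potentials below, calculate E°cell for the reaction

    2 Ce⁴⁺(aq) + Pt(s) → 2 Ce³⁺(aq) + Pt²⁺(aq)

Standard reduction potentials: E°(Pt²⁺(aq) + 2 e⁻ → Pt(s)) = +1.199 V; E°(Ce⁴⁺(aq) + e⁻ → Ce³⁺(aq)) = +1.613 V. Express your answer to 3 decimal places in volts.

+0.414 V

In the reaction as written, Ce⁴⁺(aq) is reduced (cathode) and Pt²⁺(aq) is produced by oxidation at the anode.
E°cell = E°(cathode) − E°(anode) = +1.613 − (+1.199) = +0.414 V.
The positive value indicates the reaction is spontaneous as written.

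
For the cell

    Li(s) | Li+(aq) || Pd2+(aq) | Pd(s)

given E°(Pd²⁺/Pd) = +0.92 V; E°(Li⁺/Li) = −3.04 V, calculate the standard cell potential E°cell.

+3.96 V

By convention the left-hand electrode in cell notation is the anode (oxidation) and the right-hand electrode is the cathode (reduction).
E°cell = E°(right) − E°(left) = +0.92 − (−3.04) = +3.96 V.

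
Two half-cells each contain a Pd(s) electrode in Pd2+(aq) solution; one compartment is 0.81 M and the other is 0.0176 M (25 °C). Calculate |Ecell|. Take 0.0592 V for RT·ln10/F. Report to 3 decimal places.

For a concentration cell E°cell = 0, since both electrodes use the same couple.
The compartment with the higher Pd2+(aq) concentration (0.81 M) acts as the cathode; ions are reduced there and produced at the dilute (0.0176 M) anode.
With n = 2, Ecell = −(0.0592/2)·log([dilute]/[conc]) = −(0.0592/2)·log(0.0176/0.81) = +0.049 V.

0.049 V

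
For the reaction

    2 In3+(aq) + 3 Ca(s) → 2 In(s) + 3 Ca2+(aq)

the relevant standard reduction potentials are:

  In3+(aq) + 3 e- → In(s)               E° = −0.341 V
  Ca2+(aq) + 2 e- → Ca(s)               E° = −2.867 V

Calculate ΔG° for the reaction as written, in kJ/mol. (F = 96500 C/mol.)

−1463 kJ/mol

In the reaction as written In3+(aq) is reduced, so the In³⁺/In couple is the cathode and Ca²⁺/Ca is the anode.
E°cell = −0.341 − (−2.867) = +2.526 V; balancing electrons gives n = 6.
ΔG° = −nFE°cell = −(6)(96500)(+2.526) J/mol = −1463 kJ/mol.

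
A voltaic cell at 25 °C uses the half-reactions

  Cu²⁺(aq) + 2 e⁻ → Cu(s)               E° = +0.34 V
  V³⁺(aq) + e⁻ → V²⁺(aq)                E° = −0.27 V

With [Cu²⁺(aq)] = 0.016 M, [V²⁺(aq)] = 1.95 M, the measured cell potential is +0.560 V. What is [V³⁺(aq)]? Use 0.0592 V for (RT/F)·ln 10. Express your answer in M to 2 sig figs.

1.7 M

Cu²⁺/Cu is the cathode (higher E°); E°cell = +0.34 − (−0.27) = +0.61 V with n = 2.
From the Nernst equation, log Q = n(E° − E)/0.0592 = 2·(+0.61 − (+0.560))/0.0592 = 1.689.
The balanced reaction is Cu²⁺(aq) + 2 V²⁺(aq) → Cu(s) + 2 V³⁺(aq), so Q = [V³⁺(aq)]^2 / ([Cu²⁺(aq)]·[V²⁺(aq)]^2).
Solving for the unknown gives log [V³⁺(aq)] = 0.237, so [V³⁺(aq)] ≈ 1.7 M.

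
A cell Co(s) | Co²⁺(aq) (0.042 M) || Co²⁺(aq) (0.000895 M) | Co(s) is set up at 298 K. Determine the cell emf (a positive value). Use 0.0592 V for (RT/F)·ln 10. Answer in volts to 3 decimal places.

0.049 V

For a concentration cell E°cell = 0, since both electrodes use the same couple.
The compartment with the higher Co²⁺(aq) concentration (0.042 M) acts as the cathode; ions are reduced there and produced at the dilute (0.000895 M) anode.
With n = 2, Ecell = −(0.0592/2)·log([dilute]/[conc]) = −(0.0592/2)·log(0.000895/0.042) = +0.049 V.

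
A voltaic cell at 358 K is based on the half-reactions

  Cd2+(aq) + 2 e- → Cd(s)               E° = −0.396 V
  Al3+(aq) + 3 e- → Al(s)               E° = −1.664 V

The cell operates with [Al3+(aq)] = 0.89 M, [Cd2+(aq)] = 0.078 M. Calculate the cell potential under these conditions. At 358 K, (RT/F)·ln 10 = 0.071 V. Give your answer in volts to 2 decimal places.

The Cd²⁺/Cd couple has the more positive E°, so it is the cathode; Al³⁺/Al is the anode.
E°cell = E°cat − E°an = −0.396 − (−1.664) = +1.268 V; n = 6.
For the overall reaction 3 Cd2+(aq) + 2 Al(s) → 3 Cd(s) + 2 Al3+(aq), Q = [Al3+(aq)]^2 / [Cd2+(aq)]^3 = 1.67×10^3, giving log Q = 3.222.
Applying E = E° − (RT ln10/nF)·log Q gives +1.268 − (0.071/6)(3.222) = +1.23 V.

+1.23 V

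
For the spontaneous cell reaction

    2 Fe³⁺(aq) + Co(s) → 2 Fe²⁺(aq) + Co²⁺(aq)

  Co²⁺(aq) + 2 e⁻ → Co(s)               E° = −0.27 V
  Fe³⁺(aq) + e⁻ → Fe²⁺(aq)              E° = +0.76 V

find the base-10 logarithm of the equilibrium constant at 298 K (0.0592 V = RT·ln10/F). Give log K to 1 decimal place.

The Fe³⁺/Fe²⁺ couple is reduced (cathode); E°cell = +0.76 − (−0.27) = +1.03 V with n = 2.
At equilibrium E = 0, so log K = nE°cell / 0.0592 = (2)(+1.03) / 0.0592 = 34.8.

log K = 34.8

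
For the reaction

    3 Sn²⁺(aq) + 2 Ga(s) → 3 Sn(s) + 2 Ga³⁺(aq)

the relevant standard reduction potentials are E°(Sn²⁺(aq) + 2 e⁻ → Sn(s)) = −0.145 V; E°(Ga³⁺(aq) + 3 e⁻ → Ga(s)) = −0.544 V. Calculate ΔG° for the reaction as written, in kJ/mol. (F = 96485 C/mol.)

−231 kJ/mol

In the reaction as written Sn²⁺(aq) is reduced, so the Sn²⁺/Sn couple is the cathode and Ga³⁺/Ga is the anode.
E°cell = −0.145 − (−0.544) = +0.399 V; balancing electrons gives n = 6.
ΔG° = −nFE°cell = −(6)(96485)(+0.399) J/mol = −231 kJ/mol.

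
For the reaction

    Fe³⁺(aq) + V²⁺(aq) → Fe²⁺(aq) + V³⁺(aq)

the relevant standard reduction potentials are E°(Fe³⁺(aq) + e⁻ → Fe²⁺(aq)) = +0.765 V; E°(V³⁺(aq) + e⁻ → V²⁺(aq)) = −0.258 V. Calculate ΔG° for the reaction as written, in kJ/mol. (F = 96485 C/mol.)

−98.7 kJ/mol

In the reaction as written Fe³⁺(aq) is reduced, so the Fe³⁺/Fe²⁺ couple is the cathode and V³⁺/V²⁺ is the anode.
E°cell = +0.765 − (−0.258) = +1.023 V; balancing electrons gives n = 1.
ΔG° = −nFE°cell = −(1)(96485)(+1.023) J/mol = −98.7 kJ/mol.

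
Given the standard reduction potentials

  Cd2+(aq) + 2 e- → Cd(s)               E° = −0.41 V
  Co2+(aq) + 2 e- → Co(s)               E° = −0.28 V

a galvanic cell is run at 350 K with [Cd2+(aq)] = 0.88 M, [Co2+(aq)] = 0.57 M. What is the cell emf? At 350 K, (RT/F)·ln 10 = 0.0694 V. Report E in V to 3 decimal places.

Co²⁺/Co is reduced (cathode, E° = −0.28 V) and Cd²⁺/Cd is oxidized (anode).
The standard potential is −0.28 − (−0.41) = +0.13 V and the balanced reaction transfers n = 2 electrons.
Balancing gives Co2+(aq) + Cd(s) → Co(s) + Cd2+(aq); hence Q = [Cd2+(aq)] / [Co2+(aq)] = 1.54 (log Q = 0.189).
E = E° − (0.0694/n)·log Q = +0.13 − (0.0694/2)(0.189) = +0.123 V.

+0.123 V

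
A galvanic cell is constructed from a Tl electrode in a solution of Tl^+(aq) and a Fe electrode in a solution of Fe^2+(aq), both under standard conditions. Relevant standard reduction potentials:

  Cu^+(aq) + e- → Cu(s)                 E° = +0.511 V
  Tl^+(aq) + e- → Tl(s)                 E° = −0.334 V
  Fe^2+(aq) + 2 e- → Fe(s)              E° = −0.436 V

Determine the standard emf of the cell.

The Tl⁺/Tl couple has the higher E°, so Tl ion is reduced (cathode) and Fe is oxidized (anode).
E°cell = E°(cathode) − E°(anode) = −0.334 − (−0.436) = +0.102 V.

+0.102 V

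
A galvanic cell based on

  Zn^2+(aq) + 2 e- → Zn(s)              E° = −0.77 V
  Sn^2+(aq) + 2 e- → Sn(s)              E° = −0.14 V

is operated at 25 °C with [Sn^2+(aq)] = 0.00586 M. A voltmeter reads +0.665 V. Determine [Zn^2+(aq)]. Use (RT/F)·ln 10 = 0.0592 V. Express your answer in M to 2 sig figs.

Sn²⁺/Sn is the cathode (higher E°); E°cell = −0.14 − (−0.77) = +0.63 V with n = 2.
From the Nernst equation, log Q = n(E° − E)/0.0592 = 2·(+0.63 − (+0.665))/0.0592 = −1.182.
For Sn^2+(aq) + Zn(s) → Sn(s) + Zn^2+(aq), the reaction quotient is Q = [Zn^2+(aq)] / [Sn^2+(aq)].
Substituting the known concentrations and solving, log [Zn^2+(aq)] = −3.414 and [Zn^2+(aq)] = 0.00039 M.

0.00039 M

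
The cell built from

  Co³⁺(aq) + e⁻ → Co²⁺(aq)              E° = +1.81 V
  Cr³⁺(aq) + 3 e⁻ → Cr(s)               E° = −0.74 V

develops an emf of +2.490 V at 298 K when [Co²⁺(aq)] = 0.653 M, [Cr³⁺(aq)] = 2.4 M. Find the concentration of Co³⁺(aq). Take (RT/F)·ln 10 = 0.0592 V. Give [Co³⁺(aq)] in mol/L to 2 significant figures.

0.085 M

With Co³⁺/Co²⁺ at the cathode and Cr³⁺/Cr at the anode, E°cell = +1.81 − (−0.74) = +2.55 V (n = 3).
From the Nernst equation, log Q = n(E° − E)/0.0592 = 3·(+2.55 − (+2.490))/0.0592 = 3.041.
Balancing electrons gives 3 Co³⁺(aq) + Cr(s) → 3 Co²⁺(aq) + Cr³⁺(aq); thus Q = ([Co²⁺(aq)]^3·[Cr³⁺(aq)]) / [Co³⁺(aq)]^3.
Solving for the unknown gives log [Co³⁺(aq)] = −1.072, so [Co³⁺(aq)] ≈ 0.085 M.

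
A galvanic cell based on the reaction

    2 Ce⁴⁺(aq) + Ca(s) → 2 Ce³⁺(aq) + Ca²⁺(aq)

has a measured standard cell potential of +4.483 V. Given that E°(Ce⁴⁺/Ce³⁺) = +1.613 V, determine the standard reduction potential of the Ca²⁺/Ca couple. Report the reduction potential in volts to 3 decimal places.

In the reaction as written the Ce⁴⁺/Ce³⁺ couple is reduced (cathode) and Ca²⁺/Ca is oxidized (anode), so E°cell = E°(Ce⁴⁺/Ce³⁺) − E°(Ca²⁺/Ca).
E°(Ca²⁺/Ca) = E°(cathode) − E°cell = +1.613 − (+4.483) = −2.870 V.

−2.870 V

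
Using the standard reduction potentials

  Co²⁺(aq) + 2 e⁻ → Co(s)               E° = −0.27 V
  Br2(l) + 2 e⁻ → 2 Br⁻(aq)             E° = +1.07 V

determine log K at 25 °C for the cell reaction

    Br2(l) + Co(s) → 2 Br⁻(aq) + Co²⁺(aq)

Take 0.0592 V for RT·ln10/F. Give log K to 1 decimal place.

The Br₂/Br⁻ couple is reduced (cathode); E°cell = +1.07 − (−0.27) = +1.34 V with n = 2.
At equilibrium E = 0, so log K = nE°cell / 0.0592 = (2)(+1.34) / 0.0592 = 45.3.

log K = 45.3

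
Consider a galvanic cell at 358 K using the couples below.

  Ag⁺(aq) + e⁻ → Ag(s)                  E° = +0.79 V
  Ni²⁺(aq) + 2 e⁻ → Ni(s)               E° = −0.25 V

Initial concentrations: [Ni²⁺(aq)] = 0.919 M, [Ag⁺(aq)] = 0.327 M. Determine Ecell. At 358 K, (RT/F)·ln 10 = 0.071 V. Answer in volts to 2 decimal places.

The Ag⁺/Ag couple has the more positive E°, so it is the cathode; Ni²⁺/Ni is the anode.
E°cell = E°cat − E°an = +0.79 − (−0.25) = +1.04 V; n = 2.
Balancing gives 2 Ag⁺(aq) + Ni(s) → 2 Ag(s) + Ni²⁺(aq); hence Q = [Ni²⁺(aq)] / [Ag⁺(aq)]^2 = 8.59 (log Q = 0.934).
By the Nernst equation, E = +1.04 − (0.071/2)·(0.934) = +1.01 V.

+1.01 V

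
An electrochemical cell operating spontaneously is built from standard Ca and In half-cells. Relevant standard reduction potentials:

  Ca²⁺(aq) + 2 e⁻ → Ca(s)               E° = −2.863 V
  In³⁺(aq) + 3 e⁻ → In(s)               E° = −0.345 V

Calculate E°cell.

+2.518 V

The In³⁺/In couple has the higher E°, so In ion is reduced (cathode) and Ca is oxidized (anode).
E°cell = E°(cathode) − E°(anode) = −0.345 − (−2.863) = +2.518 V.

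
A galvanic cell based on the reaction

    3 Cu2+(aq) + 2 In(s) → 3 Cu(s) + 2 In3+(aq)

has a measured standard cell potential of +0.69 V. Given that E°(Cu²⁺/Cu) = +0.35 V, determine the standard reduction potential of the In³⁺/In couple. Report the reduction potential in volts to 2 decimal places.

In the reaction as written the Cu²⁺/Cu couple is reduced (cathode) and In³⁺/In is oxidized (anode), so E°cell = E°(Cu²⁺/Cu) − E°(In³⁺/In).
E°(In³⁺/In) = E°(cathode) − E°cell = +0.35 − (+0.69) = −0.34 V.

−0.34 V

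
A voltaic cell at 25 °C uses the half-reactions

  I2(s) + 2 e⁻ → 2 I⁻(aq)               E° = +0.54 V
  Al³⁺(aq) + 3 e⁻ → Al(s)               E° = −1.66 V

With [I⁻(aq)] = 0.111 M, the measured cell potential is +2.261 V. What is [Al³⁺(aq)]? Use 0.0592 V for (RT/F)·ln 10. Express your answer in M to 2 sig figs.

0.59 M

I₂/I⁻ is the cathode (higher E°); E°cell = +0.54 − (−1.66) = +2.20 V with n = 6.
Since E = E° − (0.0592/n)·log Q, log Q = n(E° − E)/0.0592 = −6.182.
For 3 I2(s) + 2 Al(s) → 6 I⁻(aq) + 2 Al³⁺(aq), the reaction quotient is Q = [I⁻(aq)]^6·[Al³⁺(aq)]^2.
Substituting the known concentrations and solving, log [Al³⁺(aq)] = −0.227 and [Al³⁺(aq)] = 0.59 M.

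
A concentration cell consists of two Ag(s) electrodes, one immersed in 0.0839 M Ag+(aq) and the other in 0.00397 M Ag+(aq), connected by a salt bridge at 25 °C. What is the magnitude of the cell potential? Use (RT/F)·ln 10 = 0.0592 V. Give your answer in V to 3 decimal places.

For a concentration cell E°cell = 0, since both electrodes use the same couple.
The compartment with the higher Ag+(aq) concentration (0.0839 M) acts as the cathode; ions are reduced there and produced at the dilute (0.00397 M) anode.
With n = 1, Ecell = −(0.0592/1)·log([dilute]/[conc]) = −(0.0592/1)·log(0.00397/0.0839) = +0.078 V.

0.078 V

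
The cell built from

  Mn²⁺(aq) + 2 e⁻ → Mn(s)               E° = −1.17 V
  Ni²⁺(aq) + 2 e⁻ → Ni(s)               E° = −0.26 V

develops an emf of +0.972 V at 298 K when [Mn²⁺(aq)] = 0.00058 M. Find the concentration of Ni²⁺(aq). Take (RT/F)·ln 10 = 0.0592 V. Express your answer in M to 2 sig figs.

With Ni²⁺/Ni at the cathode and Mn²⁺/Mn at the anode, E°cell = −0.26 − (−1.17) = +0.91 V (n = 2).
From the Nernst equation, log Q = n(E° − E)/0.0592 = 2·(+0.91 − (+0.972))/0.0592 = −2.095.
The balanced reaction is Ni²⁺(aq) + Mn(s) → Ni(s) + Mn²⁺(aq), so Q = [Mn²⁺(aq)] / [Ni²⁺(aq)].
Solving for the unknown gives log [Ni²⁺(aq)] = −1.142, so [Ni²⁺(aq)] ≈ 0.072 M.

0.072 M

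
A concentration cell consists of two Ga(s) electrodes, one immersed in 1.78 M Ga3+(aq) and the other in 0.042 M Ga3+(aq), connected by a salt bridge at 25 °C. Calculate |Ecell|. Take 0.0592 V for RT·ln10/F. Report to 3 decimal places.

0.032 V

For a concentration cell E°cell = 0, since both electrodes use the same couple.
The compartment with the higher Ga3+(aq) concentration (1.78 M) acts as the cathode; ions are reduced there and produced at the dilute (0.042 M) anode.
With n = 3, Ecell = −(0.0592/3)·log([dilute]/[conc]) = −(0.0592/3)·log(0.042/1.78) = +0.032 V.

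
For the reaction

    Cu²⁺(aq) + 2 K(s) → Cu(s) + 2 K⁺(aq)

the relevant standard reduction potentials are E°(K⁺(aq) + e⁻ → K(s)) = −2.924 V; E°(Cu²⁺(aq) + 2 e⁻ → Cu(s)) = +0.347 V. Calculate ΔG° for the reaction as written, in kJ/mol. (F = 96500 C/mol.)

−631 kJ/mol

In the reaction as written Cu²⁺(aq) is reduced, so the Cu²⁺/Cu couple is the cathode and K⁺/K is the anode.
E°cell = +0.347 − (−2.924) = +3.271 V; balancing electrons gives n = 2.
ΔG° = −nFE°cell = −(2)(96500)(+3.271) J/mol = −631 kJ/mol.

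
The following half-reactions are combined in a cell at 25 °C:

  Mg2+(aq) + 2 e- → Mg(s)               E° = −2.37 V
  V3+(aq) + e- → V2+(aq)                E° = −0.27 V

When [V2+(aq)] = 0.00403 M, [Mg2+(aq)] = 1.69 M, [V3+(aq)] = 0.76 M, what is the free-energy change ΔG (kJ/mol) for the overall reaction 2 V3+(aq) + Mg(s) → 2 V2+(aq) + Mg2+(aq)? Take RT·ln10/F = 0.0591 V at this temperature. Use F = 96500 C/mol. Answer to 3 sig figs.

−430 kJ/mol

The standard cell potential is −0.27 − (−2.37) = +2.10 V, with n = 2 electrons in the balanced equation.
The reaction quotient is ([V2+(aq)]^2·[Mg2+(aq)]) / [V3+(aq)]^2 = 4.75×10^−5; by Nernst, E = +2.10 − (0.0591/2)(−4.323) = +2.2277 V.
ΔG = −nFE = −(2)(96500)(+2.2277) J/mol = −430 kJ/mol.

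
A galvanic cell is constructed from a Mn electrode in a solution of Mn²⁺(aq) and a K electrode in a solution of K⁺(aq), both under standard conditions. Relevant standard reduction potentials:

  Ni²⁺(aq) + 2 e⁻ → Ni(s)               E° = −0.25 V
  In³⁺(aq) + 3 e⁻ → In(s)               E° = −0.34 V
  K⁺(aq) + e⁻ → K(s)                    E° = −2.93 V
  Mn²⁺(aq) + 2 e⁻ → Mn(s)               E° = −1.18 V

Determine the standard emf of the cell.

Of the two couples in this cell, the one with the more positive reduction potential is reduced at the cathode: here that is Mn²⁺/Mn (−1.18 V); K⁺/K (−2.93 V) is the anode.
E°cell = E°(cathode) − E°(anode) = −1.18 − (−2.93) = +1.75 V.

+1.75 V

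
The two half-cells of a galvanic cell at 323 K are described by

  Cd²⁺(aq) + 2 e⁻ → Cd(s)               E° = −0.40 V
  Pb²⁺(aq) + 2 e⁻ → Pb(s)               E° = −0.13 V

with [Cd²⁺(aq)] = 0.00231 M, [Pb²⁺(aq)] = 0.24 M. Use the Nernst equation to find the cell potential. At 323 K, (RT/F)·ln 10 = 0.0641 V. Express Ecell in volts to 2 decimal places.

The Pb²⁺/Pb couple has the more positive E°, so it is the cathode; Cd²⁺/Cd is the anode.
E°cell = −0.13 − (−0.40) = +0.27 V, with n = 2 electrons transferred.
Balancing gives Pb²⁺(aq) + Cd(s) → Pb(s) + Cd²⁺(aq); hence Q = [Cd²⁺(aq)] / [Pb²⁺(aq)] = 0.00962 (log Q = −2.017).
E = E° − (0.0641/n)·log Q = +0.27 − (0.0641/2)(−2.017) = +0.33 V.

+0.33 V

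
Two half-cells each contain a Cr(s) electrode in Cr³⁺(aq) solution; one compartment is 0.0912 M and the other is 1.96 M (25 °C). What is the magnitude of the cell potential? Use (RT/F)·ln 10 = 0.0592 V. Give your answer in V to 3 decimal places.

For a concentration cell E°cell = 0, since both electrodes use the same couple.
The compartment with the higher Cr³⁺(aq) concentration (1.96 M) acts as the cathode; ions are reduced there and produced at the dilute (0.0912 M) anode.
With n = 3, Ecell = −(0.0592/3)·log([dilute]/[conc]) = −(0.0592/3)·log(0.0912/1.96) = +0.026 V.

0.026 V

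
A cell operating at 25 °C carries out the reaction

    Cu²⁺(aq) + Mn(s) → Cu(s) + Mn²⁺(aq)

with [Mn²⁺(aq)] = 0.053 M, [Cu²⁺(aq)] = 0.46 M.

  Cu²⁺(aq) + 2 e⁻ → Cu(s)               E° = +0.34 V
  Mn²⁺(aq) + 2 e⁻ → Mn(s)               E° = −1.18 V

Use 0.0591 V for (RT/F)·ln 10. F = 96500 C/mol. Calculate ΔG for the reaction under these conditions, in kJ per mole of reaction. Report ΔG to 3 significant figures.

−299 kJ/mol

With Cu²⁺/Cu reduced at the cathode, E°cell = +0.34 − (−1.18) = +1.52 V and n = 2.
Q = [Mn²⁺(aq)] / [Cu²⁺(aq)] = 0.115, so log Q = −0.938 and E = +1.52 − (0.0591/2)(−0.938) = +1.5477 V.
ΔG = −nFE = −(2)(96500)(+1.5477) J/mol = −299 kJ/mol.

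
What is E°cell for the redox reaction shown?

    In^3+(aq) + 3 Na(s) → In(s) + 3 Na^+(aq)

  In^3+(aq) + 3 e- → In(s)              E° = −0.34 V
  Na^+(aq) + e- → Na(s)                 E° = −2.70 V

In the reaction as written, In^3+(aq) is reduced (cathode) and Na^+(aq) is produced by oxidation at the anode.
E°cell = E°(cathode) − E°(anode) = −0.34 − (−2.70) = +2.36 V.

+2.36 V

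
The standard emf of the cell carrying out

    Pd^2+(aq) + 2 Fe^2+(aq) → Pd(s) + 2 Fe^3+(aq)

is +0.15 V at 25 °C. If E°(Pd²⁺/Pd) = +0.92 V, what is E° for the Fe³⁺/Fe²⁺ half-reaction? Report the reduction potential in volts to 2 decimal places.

In the reaction as written the Pd²⁺/Pd couple is reduced (cathode) and Fe³⁺/Fe²⁺ is oxidized (anode), so E°cell = E°(Pd²⁺/Pd) − E°(Fe³⁺/Fe²⁺).
E°(Fe³⁺/Fe²⁺) = E°(cathode) − E°cell = +0.92 − (+0.15) = +0.77 V.

+0.77 V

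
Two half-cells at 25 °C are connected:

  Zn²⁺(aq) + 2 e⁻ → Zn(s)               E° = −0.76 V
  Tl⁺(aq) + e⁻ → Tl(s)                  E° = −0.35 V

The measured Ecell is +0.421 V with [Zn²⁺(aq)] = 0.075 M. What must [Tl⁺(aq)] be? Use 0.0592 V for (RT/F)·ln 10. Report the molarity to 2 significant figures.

The Tl⁺/Tl couple has the larger reduction potential, so it is the cathode: E°cell = −0.35 − (−0.76) = +0.41 V and n = 2.
From the Nernst equation, log Q = n(E° − E)/0.0592 = 2·(+0.41 − (+0.421))/0.0592 = −0.372.
The balanced reaction is 2 Tl⁺(aq) + Zn(s) → 2 Tl(s) + Zn²⁺(aq), so Q = [Zn²⁺(aq)] / [Tl⁺(aq)]^2.
Isolating [Tl⁺(aq)] in Q = 10^{−0.372} yields log [Tl⁺(aq)] = −0.376, i.e. 0.42 M.

0.42 M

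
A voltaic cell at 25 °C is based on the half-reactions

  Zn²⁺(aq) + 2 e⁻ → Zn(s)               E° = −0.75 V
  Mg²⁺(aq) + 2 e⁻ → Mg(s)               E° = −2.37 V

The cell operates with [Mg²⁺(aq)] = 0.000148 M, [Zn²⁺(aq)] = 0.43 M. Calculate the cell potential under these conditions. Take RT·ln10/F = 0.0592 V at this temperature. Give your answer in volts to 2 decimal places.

The Zn²⁺/Zn couple has the more positive E°, so it is the cathode; Mg²⁺/Mg is the anode.
E°cell = E°cat − E°an = −0.75 − (−2.37) = +1.62 V; n = 2.
Balancing gives Zn²⁺(aq) + Mg(s) → Zn(s) + Mg²⁺(aq); hence Q = [Mg²⁺(aq)] / [Zn²⁺(aq)] = 0.000344 (log Q = −3.463).
E = E° − (0.0592/n)·log Q = +1.62 − (0.0592/2)(−3.463) = +1.72 V.

+1.72 V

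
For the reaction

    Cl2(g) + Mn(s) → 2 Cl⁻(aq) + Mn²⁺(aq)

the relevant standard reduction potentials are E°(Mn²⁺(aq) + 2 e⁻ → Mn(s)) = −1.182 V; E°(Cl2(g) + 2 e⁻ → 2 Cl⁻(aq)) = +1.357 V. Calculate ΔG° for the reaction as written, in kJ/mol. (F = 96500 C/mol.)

In the reaction as written Cl2(g) is reduced, so the Cl₂/Cl⁻ couple is the cathode and Mn²⁺/Mn is the anode.
E°cell = +1.357 − (−1.182) = +2.539 V; balancing electrons gives n = 2.
ΔG° = −nFE°cell = −(2)(96500)(+2.539) J/mol = −490 kJ/mol.

−490 kJ/mol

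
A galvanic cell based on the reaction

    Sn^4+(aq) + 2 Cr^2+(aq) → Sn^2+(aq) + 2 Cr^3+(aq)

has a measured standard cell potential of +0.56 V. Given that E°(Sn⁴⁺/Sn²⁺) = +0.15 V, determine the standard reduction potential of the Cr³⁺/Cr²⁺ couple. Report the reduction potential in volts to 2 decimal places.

In the reaction as written the Sn⁴⁺/Sn²⁺ couple is reduced (cathode) and Cr³⁺/Cr²⁺ is oxidized (anode), so E°cell = E°(Sn⁴⁺/Sn²⁺) − E°(Cr³⁺/Cr²⁺).
E°(Cr³⁺/Cr²⁺) = E°(cathode) − E°cell = +0.15 − (+0.56) = −0.41 V.

−0.41 V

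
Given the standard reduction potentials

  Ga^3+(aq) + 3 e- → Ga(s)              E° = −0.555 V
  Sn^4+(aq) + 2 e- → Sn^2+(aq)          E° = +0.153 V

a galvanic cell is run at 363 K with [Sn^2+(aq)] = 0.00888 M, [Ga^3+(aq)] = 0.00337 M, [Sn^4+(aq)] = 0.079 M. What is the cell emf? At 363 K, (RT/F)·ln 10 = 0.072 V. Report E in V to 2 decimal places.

Since E°(Sn⁴⁺/Sn²⁺) > E°(Ga³⁺/Ga), Sn⁴⁺/Sn²⁺ serves as the cathode.
E°cell = E°cat − E°an = +0.153 − (−0.555) = +0.708 V; n = 6.
The balanced reaction is 3 Sn^4+(aq) + 2 Ga(s) → 3 Sn^2+(aq) + 2 Ga^3+(aq), so Q = ([Sn^2+(aq)]^3·[Ga^3+(aq)]^2) / [Sn^4+(aq)]^3 = 1.61×10^−8 and log Q = −7.792.
E = E° − (0.072/n)·log Q = +0.708 − (0.072/6)(−7.792) = +0.80 V.

+0.80 V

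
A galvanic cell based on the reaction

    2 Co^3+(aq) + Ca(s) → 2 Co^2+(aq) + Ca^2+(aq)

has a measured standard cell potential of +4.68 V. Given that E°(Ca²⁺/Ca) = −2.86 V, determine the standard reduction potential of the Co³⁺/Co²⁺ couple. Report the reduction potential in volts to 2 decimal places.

In the reaction as written the Co³⁺/Co²⁺ couple is reduced (cathode) and Ca²⁺/Ca is oxidized (anode), so E°cell = E°(Co³⁺/Co²⁺) − E°(Ca²⁺/Ca).
E°(Co³⁺/Co²⁺) = E°cell + E°(anode) = +4.68 + (−2.86) = +1.82 V.

+1.82 V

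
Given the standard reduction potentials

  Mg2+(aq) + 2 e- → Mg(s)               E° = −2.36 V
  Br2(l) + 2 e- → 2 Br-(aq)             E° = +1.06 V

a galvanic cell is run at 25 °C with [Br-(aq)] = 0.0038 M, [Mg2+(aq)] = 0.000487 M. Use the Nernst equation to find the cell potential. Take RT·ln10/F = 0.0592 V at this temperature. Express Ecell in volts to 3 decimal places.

+3.661 V

Br₂/Br⁻ is reduced (cathode, E° = +1.06 V) and Mg²⁺/Mg is oxidized (anode).
E°cell = +1.06 − (−2.36) = +3.42 V, with n = 2 electrons transferred.
Balancing gives Br2(l) + Mg(s) → 2 Br-(aq) + Mg2+(aq); hence Q = [Br-(aq)]^2·[Mg2+(aq)] = 7.03×10^−9 (log Q = −8.153).
By the Nernst equation, E = +3.42 − (0.0592/2)·(−8.153) = +3.661 V.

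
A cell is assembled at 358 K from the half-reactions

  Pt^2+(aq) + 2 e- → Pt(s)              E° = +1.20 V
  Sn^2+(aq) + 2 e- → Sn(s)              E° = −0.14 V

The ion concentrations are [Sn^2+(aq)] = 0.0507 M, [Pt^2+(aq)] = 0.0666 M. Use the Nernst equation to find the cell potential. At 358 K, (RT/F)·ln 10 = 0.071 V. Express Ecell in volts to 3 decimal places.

+1.344 V

Since E°(Pt²⁺/Pt) > E°(Sn²⁺/Sn), Pt²⁺/Pt serves as the cathode.
E°cell = +1.20 − (−0.14) = +1.34 V, with n = 2 electrons transferred.
For the overall reaction Pt^2+(aq) + Sn(s) → Pt(s) + Sn^2+(aq), Q = [Sn^2+(aq)] / [Pt^2+(aq)] = 0.761, giving log Q = −0.118.
E = E° − (0.071/n)·log Q = +1.34 − (0.071/2)(−0.118) = +1.344 V.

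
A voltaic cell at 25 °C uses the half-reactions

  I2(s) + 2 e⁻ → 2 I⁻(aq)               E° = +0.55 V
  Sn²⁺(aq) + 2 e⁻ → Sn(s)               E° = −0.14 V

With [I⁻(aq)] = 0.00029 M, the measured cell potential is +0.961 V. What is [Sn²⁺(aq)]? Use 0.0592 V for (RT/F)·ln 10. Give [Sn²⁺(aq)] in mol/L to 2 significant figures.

The I₂/I⁻ couple has the larger reduction potential, so it is the cathode: E°cell = +0.55 − (−0.14) = +0.69 V and n = 2.
Rearranging E = E° − (0.0592/n)·log Q gives log Q = 2(+0.69 − (+0.961))/0.0592 = −9.155.
Balancing electrons gives I2(s) + Sn(s) → 2 I⁻(aq) + Sn²⁺(aq); thus Q = [I⁻(aq)]^2·[Sn²⁺(aq)].
Substituting the known concentrations and solving, log [Sn²⁺(aq)] = −2.080 and [Sn²⁺(aq)] = 0.0083 M.

0.0083 M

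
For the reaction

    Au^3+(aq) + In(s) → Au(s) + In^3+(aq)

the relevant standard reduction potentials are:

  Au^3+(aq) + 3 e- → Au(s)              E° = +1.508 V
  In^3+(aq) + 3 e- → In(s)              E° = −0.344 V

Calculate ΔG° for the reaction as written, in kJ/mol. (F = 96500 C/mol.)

In the reaction as written Au^3+(aq) is reduced, so the Au³⁺/Au couple is the cathode and In³⁺/In is the anode.
E°cell = +1.508 − (−0.344) = +1.852 V; balancing electrons gives n = 3.
ΔG° = −nFE°cell = −(3)(96500)(+1.852) J/mol = −536 kJ/mol.

−536 kJ/mol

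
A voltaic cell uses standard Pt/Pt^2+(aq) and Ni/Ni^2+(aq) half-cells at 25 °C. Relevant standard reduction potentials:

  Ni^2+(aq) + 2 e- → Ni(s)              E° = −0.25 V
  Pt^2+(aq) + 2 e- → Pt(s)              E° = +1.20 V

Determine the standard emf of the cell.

+1.45 V

The Pt²⁺/Pt couple has the higher E°, so Pt ion is reduced (cathode) and Ni is oxidized (anode).
E°cell = E°(cathode) − E°(anode) = +1.20 − (−0.25) = +1.45 V.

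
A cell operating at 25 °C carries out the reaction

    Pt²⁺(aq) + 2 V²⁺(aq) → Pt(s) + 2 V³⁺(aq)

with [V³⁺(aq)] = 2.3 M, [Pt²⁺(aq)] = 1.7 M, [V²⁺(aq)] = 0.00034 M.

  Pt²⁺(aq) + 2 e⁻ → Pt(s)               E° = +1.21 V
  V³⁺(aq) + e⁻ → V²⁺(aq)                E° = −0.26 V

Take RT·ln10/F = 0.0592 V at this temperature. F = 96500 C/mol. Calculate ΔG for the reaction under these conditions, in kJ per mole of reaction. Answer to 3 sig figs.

E°cell = +1.21 − (−0.26) = +1.47 V; the balanced reaction transfers n = 2 electrons.
Here Q = [V³⁺(aq)]^2 / ([Pt²⁺(aq)]·[V²⁺(aq)]^2) = 2.69×10^7 (log Q = 7.430), giving E = +1.47 − (0.0592/2)·(7.430) = +1.2501 V.
Finally ΔG = −nFE = −(2)(96500 C/mol)(+1.2501 V) = −241 kJ/mol.

−241 kJ/mol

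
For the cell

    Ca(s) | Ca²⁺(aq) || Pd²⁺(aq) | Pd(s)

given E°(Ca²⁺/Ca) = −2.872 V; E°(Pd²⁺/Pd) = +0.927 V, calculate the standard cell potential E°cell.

+3.799 V

By convention the left-hand electrode in cell notation is the anode (oxidation) and the right-hand electrode is the cathode (reduction).
E°cell = E°(right) − E°(left) = +0.927 − (−2.872) = +3.799 V.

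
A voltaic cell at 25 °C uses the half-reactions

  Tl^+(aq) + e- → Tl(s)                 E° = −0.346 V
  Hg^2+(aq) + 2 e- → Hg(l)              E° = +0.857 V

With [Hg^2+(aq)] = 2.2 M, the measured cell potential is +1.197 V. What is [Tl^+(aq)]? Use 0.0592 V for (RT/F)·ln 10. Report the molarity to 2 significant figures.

Hg²⁺/Hg is the cathode (higher E°); E°cell = +0.857 − (−0.346) = +1.203 V with n = 2.
Since E = E° − (0.0592/n)·log Q, log Q = n(E° − E)/0.0592 = 0.203.
For Hg^2+(aq) + 2 Tl(s) → Hg(l) + 2 Tl^+(aq), the reaction quotient is Q = [Tl^+(aq)]^2 / [Hg^2+(aq)].
Isolating [Tl^+(aq)] in Q = 10^{0.203} yields log [Tl^+(aq)] = 0.273, i.e. 1.9 M.

1.9 M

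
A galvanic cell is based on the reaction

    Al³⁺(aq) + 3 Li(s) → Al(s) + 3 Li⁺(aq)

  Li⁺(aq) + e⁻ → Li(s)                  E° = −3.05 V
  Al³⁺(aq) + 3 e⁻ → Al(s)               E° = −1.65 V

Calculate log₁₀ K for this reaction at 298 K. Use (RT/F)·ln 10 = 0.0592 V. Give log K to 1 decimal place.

The Al³⁺/Al couple is reduced (cathode); E°cell = −1.65 − (−3.05) = +1.40 V with n = 3.
At equilibrium E = 0, so log K = nE°cell / 0.0592 = (3)(+1.40) / 0.0592 = 70.9.

log K = 70.9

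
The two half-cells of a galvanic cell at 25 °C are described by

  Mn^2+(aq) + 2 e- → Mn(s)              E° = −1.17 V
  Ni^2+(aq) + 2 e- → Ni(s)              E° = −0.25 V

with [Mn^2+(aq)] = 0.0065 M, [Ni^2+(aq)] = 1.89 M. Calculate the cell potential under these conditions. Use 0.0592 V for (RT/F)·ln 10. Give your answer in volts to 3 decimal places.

Since E°(Ni²⁺/Ni) > E°(Mn²⁺/Mn), Ni²⁺/Ni serves as the cathode.
The standard potential is −0.25 − (−1.17) = +0.92 V and the balanced reaction transfers n = 2 electrons.
Balancing gives Ni^2+(aq) + Mn(s) → Ni(s) + Mn^2+(aq); hence Q = [Mn^2+(aq)] / [Ni^2+(aq)] = 0.00344 (log Q = −2.464).
E = E° − (0.0592/n)·log Q = +0.92 − (0.0592/2)(−2.464) = +0.993 V.

+0.993 V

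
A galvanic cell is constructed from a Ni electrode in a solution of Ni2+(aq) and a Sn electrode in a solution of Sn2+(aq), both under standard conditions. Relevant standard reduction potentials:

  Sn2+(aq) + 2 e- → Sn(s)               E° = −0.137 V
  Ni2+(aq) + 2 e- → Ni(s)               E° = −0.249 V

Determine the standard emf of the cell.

+0.112 V

The Sn²⁺/Sn couple has the higher E°, so Sn ion is reduced (cathode) and Ni is oxidized (anode).
E°cell = E°(cathode) − E°(anode) = −0.137 − (−0.249) = +0.112 V.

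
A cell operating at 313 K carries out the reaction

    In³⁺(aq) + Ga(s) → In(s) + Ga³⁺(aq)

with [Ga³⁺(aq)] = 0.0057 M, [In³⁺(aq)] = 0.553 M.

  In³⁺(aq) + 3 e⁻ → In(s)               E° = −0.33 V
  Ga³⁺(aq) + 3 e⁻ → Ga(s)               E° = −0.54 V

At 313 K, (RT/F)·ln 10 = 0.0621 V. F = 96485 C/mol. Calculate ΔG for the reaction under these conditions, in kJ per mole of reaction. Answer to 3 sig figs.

E°cell = −0.33 − (−0.54) = +0.21 V; the balanced reaction transfers n = 3 electrons.
The reaction quotient is [Ga³⁺(aq)] / [In³⁺(aq)] = 0.0103; by Nernst, E = +0.21 − (0.0621/3)(−1.987) = +0.2511 V.
Then ΔG = −nFE = −3 × 96485 × +0.2511 J/mol = −72.7 kJ/mol.

−72.7 kJ/mol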